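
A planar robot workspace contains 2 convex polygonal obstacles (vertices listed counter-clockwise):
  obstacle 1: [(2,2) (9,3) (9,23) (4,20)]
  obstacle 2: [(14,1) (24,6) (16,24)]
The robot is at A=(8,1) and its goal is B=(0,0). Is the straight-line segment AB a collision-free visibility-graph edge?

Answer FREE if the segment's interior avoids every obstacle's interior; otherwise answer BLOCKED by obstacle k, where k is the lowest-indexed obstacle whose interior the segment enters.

Obstacle 1 [(2,2) (9,3) (9,23) (4,20)]:
  edge (2,2)–(9,3): clear
  edge (9,3)–(9,23): clear
  edge (9,23)–(4,20): clear
  edge (4,20)–(2,2): clear
  midpoint (4,1/2) outside
  → clear
Obstacle 2 [(14,1) (24,6) (16,24)]:
  edge (14,1)–(24,6): clear
  edge (24,6)–(16,24): clear
  edge (16,24)–(14,1): clear
  midpoint (4,1/2) outside
  → clear

FREE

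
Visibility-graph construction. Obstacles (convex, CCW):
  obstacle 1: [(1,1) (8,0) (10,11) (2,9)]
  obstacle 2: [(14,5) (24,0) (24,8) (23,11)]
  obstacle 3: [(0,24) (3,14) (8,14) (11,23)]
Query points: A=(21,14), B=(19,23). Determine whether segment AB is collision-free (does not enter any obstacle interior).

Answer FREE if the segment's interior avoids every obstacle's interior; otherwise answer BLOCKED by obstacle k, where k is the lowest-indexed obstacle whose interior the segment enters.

FREE

Obstacle 1 [(1,1) (8,0) (10,11) (2,9)]:
  edge (1,1)–(8,0): clear
  edge (8,0)–(10,11): clear
  edge (10,11)–(2,9): clear
  edge (2,9)–(1,1): clear
  midpoint (20,37/2) outside
  → clear
Obstacle 2 [(14,5) (24,0) (24,8) (23,11)]:
  edge (14,5)–(24,0): clear
  edge (24,0)–(24,8): clear
  edge (24,8)–(23,11): clear
  edge (23,11)–(14,5): clear
  midpoint (20,37/2) outside
  → clear
Obstacle 3 [(0,24) (3,14) (8,14) (11,23)]:
  edge (0,24)–(3,14): clear
  edge (3,14)–(8,14): clear
  edge (8,14)–(11,23): clear
  edge (11,23)–(0,24): clear
  midpoint (20,37/2) outside
  → clear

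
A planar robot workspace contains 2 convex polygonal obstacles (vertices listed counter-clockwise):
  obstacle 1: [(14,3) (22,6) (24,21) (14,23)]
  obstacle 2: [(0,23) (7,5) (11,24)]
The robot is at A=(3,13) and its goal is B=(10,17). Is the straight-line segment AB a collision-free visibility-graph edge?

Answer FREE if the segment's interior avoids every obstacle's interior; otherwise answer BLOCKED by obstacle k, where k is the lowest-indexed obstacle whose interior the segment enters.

Obstacle 1 [(14,3) (22,6) (24,21) (14,23)]:
  edge (14,3)–(22,6): clear
  edge (22,6)–(24,21): clear
  edge (24,21)–(14,23): clear
  edge (14,23)–(14,3): clear
  midpoint (13/2,15) outside
  → clear
Obstacle 2 [(0,23) (7,5) (11,24)]:
  edge (0,23)–(7,5): crosses AB
  edge (7,5)–(11,24): crosses AB
  edge (11,24)–(0,23): clear
  → BLOCKED

BLOCKED by obstacle 2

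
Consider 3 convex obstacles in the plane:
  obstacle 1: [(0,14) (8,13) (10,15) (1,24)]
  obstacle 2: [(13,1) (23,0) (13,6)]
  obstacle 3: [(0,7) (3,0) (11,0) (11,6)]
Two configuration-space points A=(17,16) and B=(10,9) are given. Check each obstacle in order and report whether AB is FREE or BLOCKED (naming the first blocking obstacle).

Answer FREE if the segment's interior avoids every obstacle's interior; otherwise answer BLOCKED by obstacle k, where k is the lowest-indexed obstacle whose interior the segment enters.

FREE

Obstacle 1 [(0,14) (8,13) (10,15) (1,24)]:
  edge (0,14)–(8,13): clear
  edge (8,13)–(10,15): clear
  edge (10,15)–(1,24): clear
  edge (1,24)–(0,14): clear
  midpoint (27/2,25/2) outside
  → clear
Obstacle 2 [(13,1) (23,0) (13,6)]:
  edge (13,1)–(23,0): clear
  edge (23,0)–(13,6): clear
  edge (13,6)–(13,1): clear
  midpoint (27/2,25/2) outside
  → clear
Obstacle 3 [(0,7) (3,0) (11,0) (11,6)]:
  edge (0,7)–(3,0): clear
  edge (3,0)–(11,0): clear
  edge (11,0)–(11,6): clear
  edge (11,6)–(0,7): clear
  midpoint (27/2,25/2) outside
  → clear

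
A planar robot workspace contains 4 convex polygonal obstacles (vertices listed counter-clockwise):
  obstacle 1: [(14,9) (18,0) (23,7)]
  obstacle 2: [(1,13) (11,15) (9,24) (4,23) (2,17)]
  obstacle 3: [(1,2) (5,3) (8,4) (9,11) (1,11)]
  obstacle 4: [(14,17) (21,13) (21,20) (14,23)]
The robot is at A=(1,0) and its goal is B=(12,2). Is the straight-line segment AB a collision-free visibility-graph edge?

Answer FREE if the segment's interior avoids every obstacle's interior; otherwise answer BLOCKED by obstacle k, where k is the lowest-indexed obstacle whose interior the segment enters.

FREE

Obstacle 1 [(14,9) (18,0) (23,7)]:
  edge (14,9)–(18,0): clear
  edge (18,0)–(23,7): clear
  edge (23,7)–(14,9): clear
  midpoint (13/2,1) outside
  → clear
Obstacle 2 [(1,13) (11,15) (9,24) (4,23) (2,17)]:
  edge (1,13)–(11,15): clear
  edge (11,15)–(9,24): clear
  edge (9,24)–(4,23): clear
  edge (4,23)–(2,17): clear
  edge (2,17)–(1,13): clear
  midpoint (13/2,1) outside
  → clear
Obstacle 3 [(1,2) (5,3) (8,4) (9,11) (1,11)]:
  edge (1,2)–(5,3): clear
  edge (5,3)–(8,4): clear
  edge (8,4)–(9,11): clear
  edge (9,11)–(1,11): clear
  edge (1,11)–(1,2): clear
  midpoint (13/2,1) outside
  → clear
Obstacle 4 [(14,17) (21,13) (21,20) (14,23)]:
  edge (14,17)–(21,13): clear
  edge (21,13)–(21,20): clear
  edge (21,20)–(14,23): clear
  edge (14,23)–(14,17): clear
  midpoint (13/2,1) outside
  → clear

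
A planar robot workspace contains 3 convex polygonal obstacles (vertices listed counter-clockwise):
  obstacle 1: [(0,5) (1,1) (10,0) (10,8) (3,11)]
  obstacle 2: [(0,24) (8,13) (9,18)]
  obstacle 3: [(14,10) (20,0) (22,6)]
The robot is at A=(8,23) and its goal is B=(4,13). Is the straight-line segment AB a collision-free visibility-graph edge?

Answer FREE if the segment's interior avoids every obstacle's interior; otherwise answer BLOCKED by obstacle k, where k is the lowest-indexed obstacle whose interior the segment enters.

BLOCKED by obstacle 2

Obstacle 1 [(0,5) (1,1) (10,0) (10,8) (3,11)]:
  edge (0,5)–(1,1): clear
  edge (1,1)–(10,0): clear
  edge (10,0)–(10,8): clear
  edge (10,8)–(3,11): clear
  edge (3,11)–(0,5): clear
  midpoint (6,18) outside
  → clear
Obstacle 2 [(0,24) (8,13) (9,18)]:
  edge (0,24)–(8,13): crosses AB
  edge (8,13)–(9,18): clear
  edge (9,18)–(0,24): crosses AB
  → BLOCKED
Obstacle 3 [(14,10) (20,0) (22,6)]:
  edge (14,10)–(20,0): clear
  edge (20,0)–(22,6): clear
  edge (22,6)–(14,10): clear
  midpoint (6,18) outside
  → clear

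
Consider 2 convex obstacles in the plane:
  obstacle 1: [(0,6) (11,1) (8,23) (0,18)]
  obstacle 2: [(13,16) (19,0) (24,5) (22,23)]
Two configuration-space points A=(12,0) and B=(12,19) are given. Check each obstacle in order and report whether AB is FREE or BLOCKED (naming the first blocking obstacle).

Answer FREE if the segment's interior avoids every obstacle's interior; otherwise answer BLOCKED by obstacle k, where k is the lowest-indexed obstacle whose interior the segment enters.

FREE

Obstacle 1 [(0,6) (11,1) (8,23) (0,18)]:
  edge (0,6)–(11,1): clear
  edge (11,1)–(8,23): clear
  edge (8,23)–(0,18): clear
  edge (0,18)–(0,6): clear
  midpoint (12,19/2) outside
  → clear
Obstacle 2 [(13,16) (19,0) (24,5) (22,23)]:
  edge (13,16)–(19,0): clear
  edge (19,0)–(24,5): clear
  edge (24,5)–(22,23): clear
  edge (22,23)–(13,16): clear
  midpoint (12,19/2) outside
  → clear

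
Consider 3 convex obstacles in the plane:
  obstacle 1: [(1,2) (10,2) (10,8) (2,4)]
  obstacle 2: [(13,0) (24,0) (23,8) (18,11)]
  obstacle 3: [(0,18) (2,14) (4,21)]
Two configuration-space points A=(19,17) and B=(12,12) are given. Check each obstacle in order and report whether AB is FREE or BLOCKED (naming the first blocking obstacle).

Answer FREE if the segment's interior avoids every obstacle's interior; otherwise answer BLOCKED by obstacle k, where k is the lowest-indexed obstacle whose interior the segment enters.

FREE

Obstacle 1 [(1,2) (10,2) (10,8) (2,4)]:
  edge (1,2)–(10,2): clear
  edge (10,2)–(10,8): clear
  edge (10,8)–(2,4): clear
  edge (2,4)–(1,2): clear
  midpoint (31/2,29/2) outside
  → clear
Obstacle 2 [(13,0) (24,0) (23,8) (18,11)]:
  edge (13,0)–(24,0): clear
  edge (24,0)–(23,8): clear
  edge (23,8)–(18,11): clear
  edge (18,11)–(13,0): clear
  midpoint (31/2,29/2) outside
  → clear
Obstacle 3 [(0,18) (2,14) (4,21)]:
  edge (0,18)–(2,14): clear
  edge (2,14)–(4,21): clear
  edge (4,21)–(0,18): clear
  midpoint (31/2,29/2) outside
  → clear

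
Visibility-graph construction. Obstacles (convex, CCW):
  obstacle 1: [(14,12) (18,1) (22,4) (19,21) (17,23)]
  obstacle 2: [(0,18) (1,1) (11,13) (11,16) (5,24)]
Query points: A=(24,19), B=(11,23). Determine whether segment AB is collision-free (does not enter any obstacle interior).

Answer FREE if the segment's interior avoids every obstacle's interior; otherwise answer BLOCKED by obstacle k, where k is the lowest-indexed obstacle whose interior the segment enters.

Obstacle 1 [(14,12) (18,1) (22,4) (19,21) (17,23)]:
  edge (14,12)–(18,1): clear
  edge (18,1)–(22,4): clear
  edge (22,4)–(19,21): crosses AB
  edge (19,21)–(17,23): clear
  edge (17,23)–(14,12): crosses AB
  → BLOCKED
Obstacle 2 [(0,18) (1,1) (11,13) (11,16) (5,24)]:
  edge (0,18)–(1,1): clear
  edge (1,1)–(11,13): clear
  edge (11,13)–(11,16): clear
  edge (11,16)–(5,24): clear
  edge (5,24)–(0,18): clear
  midpoint (35/2,21) outside
  → clear

BLOCKED by obstacle 1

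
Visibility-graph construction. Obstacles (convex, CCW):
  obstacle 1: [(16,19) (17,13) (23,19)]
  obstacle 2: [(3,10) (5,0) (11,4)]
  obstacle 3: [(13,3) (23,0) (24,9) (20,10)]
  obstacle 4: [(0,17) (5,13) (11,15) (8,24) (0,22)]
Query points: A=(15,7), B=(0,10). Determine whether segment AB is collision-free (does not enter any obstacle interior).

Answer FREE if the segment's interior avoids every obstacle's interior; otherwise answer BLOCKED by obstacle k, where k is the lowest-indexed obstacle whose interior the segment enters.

Obstacle 1 [(16,19) (17,13) (23,19)]:
  edge (16,19)–(17,13): clear
  edge (17,13)–(23,19): clear
  edge (23,19)–(16,19): clear
  midpoint (15/2,17/2) outside
  → clear
Obstacle 2 [(3,10) (5,0) (11,4)]:
  edge (3,10)–(5,0): crosses AB
  edge (5,0)–(11,4): clear
  edge (11,4)–(3,10): crosses AB
  → BLOCKED
Obstacle 3 [(13,3) (23,0) (24,9) (20,10)]:
  edge (13,3)–(23,0): clear
  edge (23,0)–(24,9): clear
  edge (24,9)–(20,10): clear
  edge (20,10)–(13,3): clear
  midpoint (15/2,17/2) outside
  → clear
Obstacle 4 [(0,17) (5,13) (11,15) (8,24) (0,22)]:
  edge (0,17)–(5,13): clear
  edge (5,13)–(11,15): clear
  edge (11,15)–(8,24): clear
  edge (8,24)–(0,22): clear
  edge (0,22)–(0,17): clear
  midpoint (15/2,17/2) outside
  → clear

BLOCKED by obstacle 2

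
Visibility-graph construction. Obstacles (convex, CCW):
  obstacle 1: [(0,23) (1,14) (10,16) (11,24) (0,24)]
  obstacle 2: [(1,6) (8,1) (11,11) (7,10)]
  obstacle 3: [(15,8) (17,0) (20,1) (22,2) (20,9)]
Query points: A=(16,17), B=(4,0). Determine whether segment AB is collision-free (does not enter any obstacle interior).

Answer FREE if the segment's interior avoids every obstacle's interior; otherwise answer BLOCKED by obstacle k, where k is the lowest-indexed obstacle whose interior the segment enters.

BLOCKED by obstacle 2

Obstacle 1 [(0,23) (1,14) (10,16) (11,24) (0,24)]:
  edge (0,23)–(1,14): clear
  edge (1,14)–(10,16): clear
  edge (10,16)–(11,24): clear
  edge (11,24)–(0,24): clear
  edge (0,24)–(0,23): clear
  midpoint (10,17/2) outside
  → clear
Obstacle 2 [(1,6) (8,1) (11,11) (7,10)]:
  edge (1,6)–(8,1): crosses AB
  edge (8,1)–(11,11): crosses AB
  edge (11,11)–(7,10): clear
  edge (7,10)–(1,6): clear
  → BLOCKED
Obstacle 3 [(15,8) (17,0) (20,1) (22,2) (20,9)]:
  edge (15,8)–(17,0): clear
  edge (17,0)–(20,1): clear
  edge (20,1)–(22,2): clear
  edge (22,2)–(20,9): clear
  edge (20,9)–(15,8): clear
  midpoint (10,17/2) outside
  → clear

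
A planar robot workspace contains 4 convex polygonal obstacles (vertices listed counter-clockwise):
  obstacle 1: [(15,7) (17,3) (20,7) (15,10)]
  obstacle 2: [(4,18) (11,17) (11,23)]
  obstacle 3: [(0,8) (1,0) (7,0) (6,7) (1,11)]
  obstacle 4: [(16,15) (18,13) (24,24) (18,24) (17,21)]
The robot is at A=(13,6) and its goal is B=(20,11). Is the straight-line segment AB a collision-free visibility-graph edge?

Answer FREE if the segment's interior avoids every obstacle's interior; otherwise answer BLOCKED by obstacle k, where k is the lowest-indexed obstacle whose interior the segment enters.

BLOCKED by obstacle 1

Obstacle 1 [(15,7) (17,3) (20,7) (15,10)]:
  edge (15,7)–(17,3): clear
  edge (17,3)–(20,7): clear
  edge (20,7)–(15,10): crosses AB
  edge (15,10)–(15,7): crosses AB
  → BLOCKED
Obstacle 2 [(4,18) (11,17) (11,23)]:
  edge (4,18)–(11,17): clear
  edge (11,17)–(11,23): clear
  edge (11,23)–(4,18): clear
  midpoint (33/2,17/2) outside
  → clear
Obstacle 3 [(0,8) (1,0) (7,0) (6,7) (1,11)]:
  edge (0,8)–(1,0): clear
  edge (1,0)–(7,0): clear
  edge (7,0)–(6,7): clear
  edge (6,7)–(1,11): clear
  edge (1,11)–(0,8): clear
  midpoint (33/2,17/2) outside
  → clear
Obstacle 4 [(16,15) (18,13) (24,24) (18,24) (17,21)]:
  edge (16,15)–(18,13): clear
  edge (18,13)–(24,24): clear
  edge (24,24)–(18,24): clear
  edge (18,24)–(17,21): clear
  edge (17,21)–(16,15): clear
  midpoint (33/2,17/2) outside
  → clear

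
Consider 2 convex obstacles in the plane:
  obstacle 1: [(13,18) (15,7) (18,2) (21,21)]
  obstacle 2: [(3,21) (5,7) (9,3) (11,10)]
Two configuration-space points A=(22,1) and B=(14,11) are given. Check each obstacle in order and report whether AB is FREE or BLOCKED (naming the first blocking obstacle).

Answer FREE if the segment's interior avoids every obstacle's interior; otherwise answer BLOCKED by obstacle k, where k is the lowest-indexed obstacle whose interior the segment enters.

BLOCKED by obstacle 1

Obstacle 1 [(13,18) (15,7) (18,2) (21,21)]:
  edge (13,18)–(15,7): crosses AB
  edge (15,7)–(18,2): clear
  edge (18,2)–(21,21): crosses AB
  edge (21,21)–(13,18): clear
  → BLOCKED
Obstacle 2 [(3,21) (5,7) (9,3) (11,10)]:
  edge (3,21)–(5,7): clear
  edge (5,7)–(9,3): clear
  edge (9,3)–(11,10): clear
  edge (11,10)–(3,21): clear
  midpoint (18,6) outside
  → clear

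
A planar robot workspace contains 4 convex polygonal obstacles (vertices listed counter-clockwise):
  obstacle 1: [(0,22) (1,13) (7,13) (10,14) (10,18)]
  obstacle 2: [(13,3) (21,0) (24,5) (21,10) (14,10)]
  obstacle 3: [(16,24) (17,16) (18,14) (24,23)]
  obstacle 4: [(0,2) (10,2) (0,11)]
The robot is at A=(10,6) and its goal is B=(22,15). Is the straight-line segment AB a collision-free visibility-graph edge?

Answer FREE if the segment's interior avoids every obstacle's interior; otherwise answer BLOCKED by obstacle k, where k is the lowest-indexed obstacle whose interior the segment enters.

Obstacle 1 [(0,22) (1,13) (7,13) (10,14) (10,18)]:
  edge (0,22)–(1,13): clear
  edge (1,13)–(7,13): clear
  edge (7,13)–(10,14): clear
  edge (10,14)–(10,18): clear
  edge (10,18)–(0,22): clear
  midpoint (16,21/2) outside
  → clear
Obstacle 2 [(13,3) (21,0) (24,5) (21,10) (14,10)]:
  edge (13,3)–(21,0): clear
  edge (21,0)–(24,5): clear
  edge (24,5)–(21,10): clear
  edge (21,10)–(14,10): crosses AB
  edge (14,10)–(13,3): crosses AB
  → BLOCKED
Obstacle 3 [(16,24) (17,16) (18,14) (24,23)]:
  edge (16,24)–(17,16): clear
  edge (17,16)–(18,14): clear
  edge (18,14)–(24,23): clear
  edge (24,23)–(16,24): clear
  midpoint (16,21/2) outside
  → clear
Obstacle 4 [(0,2) (10,2) (0,11)]:
  edge (0,2)–(10,2): clear
  edge (10,2)–(0,11): clear
  edge (0,11)–(0,2): clear
  midpoint (16,21/2) outside
  → clear

BLOCKED by obstacle 2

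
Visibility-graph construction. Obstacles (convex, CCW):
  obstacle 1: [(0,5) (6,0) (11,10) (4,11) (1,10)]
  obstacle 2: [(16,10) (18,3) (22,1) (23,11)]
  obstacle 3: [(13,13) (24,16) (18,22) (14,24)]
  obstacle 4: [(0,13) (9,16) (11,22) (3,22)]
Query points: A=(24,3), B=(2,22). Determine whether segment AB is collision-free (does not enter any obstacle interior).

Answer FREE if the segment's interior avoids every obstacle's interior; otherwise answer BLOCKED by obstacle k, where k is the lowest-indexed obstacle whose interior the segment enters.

Obstacle 1 [(0,5) (6,0) (11,10) (4,11) (1,10)]:
  edge (0,5)–(6,0): clear
  edge (6,0)–(11,10): clear
  edge (11,10)–(4,11): clear
  edge (4,11)–(1,10): clear
  edge (1,10)–(0,5): clear
  midpoint (13,25/2) outside
  → clear
Obstacle 2 [(16,10) (18,3) (22,1) (23,11)]:
  edge (16,10)–(18,3): crosses AB
  edge (18,3)–(22,1): clear
  edge (22,1)–(23,11): crosses AB
  edge (23,11)–(16,10): clear
  → BLOCKED
Obstacle 3 [(13,13) (24,16) (18,22) (14,24)]:
  edge (13,13)–(24,16): clear
  edge (24,16)–(18,22): clear
  edge (18,22)–(14,24): clear
  edge (14,24)–(13,13): clear
  midpoint (13,25/2) outside
  → clear
Obstacle 4 [(0,13) (9,16) (11,22) (3,22)]:
  edge (0,13)–(9,16): crosses AB
  edge (9,16)–(11,22): clear
  edge (11,22)–(3,22): clear
  edge (3,22)–(0,13): crosses AB
  → BLOCKED

BLOCKED by obstacle 2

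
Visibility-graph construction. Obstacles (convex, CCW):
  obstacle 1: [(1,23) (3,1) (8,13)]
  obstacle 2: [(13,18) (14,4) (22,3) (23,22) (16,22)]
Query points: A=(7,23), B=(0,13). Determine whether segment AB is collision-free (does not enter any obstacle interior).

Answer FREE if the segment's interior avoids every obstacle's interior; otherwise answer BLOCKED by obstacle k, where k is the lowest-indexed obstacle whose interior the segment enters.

Obstacle 1 [(1,23) (3,1) (8,13)]:
  edge (1,23)–(3,1): crosses AB
  edge (3,1)–(8,13): clear
  edge (8,13)–(1,23): crosses AB
  → BLOCKED
Obstacle 2 [(13,18) (14,4) (22,3) (23,22) (16,22)]:
  edge (13,18)–(14,4): clear
  edge (14,4)–(22,3): clear
  edge (22,3)–(23,22): clear
  edge (23,22)–(16,22): clear
  edge (16,22)–(13,18): clear
  midpoint (7/2,18) outside
  → clear

BLOCKED by obstacle 1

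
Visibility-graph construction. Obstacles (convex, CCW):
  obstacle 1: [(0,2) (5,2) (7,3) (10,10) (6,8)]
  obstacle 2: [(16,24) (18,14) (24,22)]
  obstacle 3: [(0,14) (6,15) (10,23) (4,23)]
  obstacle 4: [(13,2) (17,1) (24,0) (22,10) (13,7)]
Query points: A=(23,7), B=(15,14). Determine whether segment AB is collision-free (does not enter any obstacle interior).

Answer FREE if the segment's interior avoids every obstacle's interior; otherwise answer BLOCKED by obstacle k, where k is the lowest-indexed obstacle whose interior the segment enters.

Obstacle 1 [(0,2) (5,2) (7,3) (10,10) (6,8)]:
  edge (0,2)–(5,2): clear
  edge (5,2)–(7,3): clear
  edge (7,3)–(10,10): clear
  edge (10,10)–(6,8): clear
  edge (6,8)–(0,2): clear
  midpoint (19,21/2) outside
  → clear
Obstacle 2 [(16,24) (18,14) (24,22)]:
  edge (16,24)–(18,14): clear
  edge (18,14)–(24,22): clear
  edge (24,22)–(16,24): clear
  midpoint (19,21/2) outside
  → clear
Obstacle 3 [(0,14) (6,15) (10,23) (4,23)]:
  edge (0,14)–(6,15): clear
  edge (6,15)–(10,23): clear
  edge (10,23)–(4,23): clear
  edge (4,23)–(0,14): clear
  midpoint (19,21/2) outside
  → clear
Obstacle 4 [(13,2) (17,1) (24,0) (22,10) (13,7)]:
  edge (13,2)–(17,1): clear
  edge (17,1)–(24,0): clear
  edge (24,0)–(22,10): crosses AB
  edge (22,10)–(13,7): crosses AB
  edge (13,7)–(13,2): clear
  → BLOCKED

BLOCKED by obstacle 4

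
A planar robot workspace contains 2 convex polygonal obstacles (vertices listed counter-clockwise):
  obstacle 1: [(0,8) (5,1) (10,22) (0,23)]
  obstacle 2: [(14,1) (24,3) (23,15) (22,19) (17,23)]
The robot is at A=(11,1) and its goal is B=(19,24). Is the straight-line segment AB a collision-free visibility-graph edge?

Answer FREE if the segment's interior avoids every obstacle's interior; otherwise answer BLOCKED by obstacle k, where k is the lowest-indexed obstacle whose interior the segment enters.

BLOCKED by obstacle 2

Obstacle 1 [(0,8) (5,1) (10,22) (0,23)]:
  edge (0,8)–(5,1): clear
  edge (5,1)–(10,22): clear
  edge (10,22)–(0,23): clear
  edge (0,23)–(0,8): clear
  midpoint (15,25/2) outside
  → clear
Obstacle 2 [(14,1) (24,3) (23,15) (22,19) (17,23)]:
  edge (14,1)–(24,3): clear
  edge (24,3)–(23,15): clear
  edge (23,15)–(22,19): clear
  edge (22,19)–(17,23): crosses AB
  edge (17,23)–(14,1): crosses AB
  → BLOCKED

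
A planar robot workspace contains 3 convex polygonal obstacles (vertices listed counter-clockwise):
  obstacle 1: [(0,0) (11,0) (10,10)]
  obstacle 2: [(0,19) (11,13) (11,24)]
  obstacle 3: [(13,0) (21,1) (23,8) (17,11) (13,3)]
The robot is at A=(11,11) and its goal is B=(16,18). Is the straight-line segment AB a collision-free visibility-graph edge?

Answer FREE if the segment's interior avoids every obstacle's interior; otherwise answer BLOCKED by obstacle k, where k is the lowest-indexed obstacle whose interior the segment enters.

FREE

Obstacle 1 [(0,0) (11,0) (10,10)]:
  edge (0,0)–(11,0): clear
  edge (11,0)–(10,10): clear
  edge (10,10)–(0,0): clear
  midpoint (27/2,29/2) outside
  → clear
Obstacle 2 [(0,19) (11,13) (11,24)]:
  edge (0,19)–(11,13): clear
  edge (11,13)–(11,24): clear
  edge (11,24)–(0,19): clear
  midpoint (27/2,29/2) outside
  → clear
Obstacle 3 [(13,0) (21,1) (23,8) (17,11) (13,3)]:
  edge (13,0)–(21,1): clear
  edge (21,1)–(23,8): clear
  edge (23,8)–(17,11): clear
  edge (17,11)–(13,3): clear
  edge (13,3)–(13,0): clear
  midpoint (27/2,29/2) outside
  → clear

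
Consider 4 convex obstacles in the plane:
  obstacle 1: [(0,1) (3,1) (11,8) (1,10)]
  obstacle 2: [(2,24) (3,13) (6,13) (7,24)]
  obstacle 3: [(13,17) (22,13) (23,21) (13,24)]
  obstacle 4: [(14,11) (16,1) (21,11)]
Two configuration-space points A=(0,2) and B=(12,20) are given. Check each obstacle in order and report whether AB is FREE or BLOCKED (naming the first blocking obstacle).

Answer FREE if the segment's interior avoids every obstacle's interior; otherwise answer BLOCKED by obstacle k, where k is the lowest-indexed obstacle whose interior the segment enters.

BLOCKED by obstacle 1

Obstacle 1 [(0,1) (3,1) (11,8) (1,10)]:
  edge (0,1)–(3,1): clear
  edge (3,1)–(11,8): clear
  edge (11,8)–(1,10): crosses AB
  edge (1,10)–(0,1): crosses AB
  → BLOCKED
Obstacle 2 [(2,24) (3,13) (6,13) (7,24)]:
  edge (2,24)–(3,13): clear
  edge (3,13)–(6,13): clear
  edge (6,13)–(7,24): clear
  edge (7,24)–(2,24): clear
  midpoint (6,11) outside
  → clear
Obstacle 3 [(13,17) (22,13) (23,21) (13,24)]:
  edge (13,17)–(22,13): clear
  edge (22,13)–(23,21): clear
  edge (23,21)–(13,24): clear
  edge (13,24)–(13,17): clear
  midpoint (6,11) outside
  → clear
Obstacle 4 [(14,11) (16,1) (21,11)]:
  edge (14,11)–(16,1): clear
  edge (16,1)–(21,11): clear
  edge (21,11)–(14,11): clear
  midpoint (6,11) outside
  → clear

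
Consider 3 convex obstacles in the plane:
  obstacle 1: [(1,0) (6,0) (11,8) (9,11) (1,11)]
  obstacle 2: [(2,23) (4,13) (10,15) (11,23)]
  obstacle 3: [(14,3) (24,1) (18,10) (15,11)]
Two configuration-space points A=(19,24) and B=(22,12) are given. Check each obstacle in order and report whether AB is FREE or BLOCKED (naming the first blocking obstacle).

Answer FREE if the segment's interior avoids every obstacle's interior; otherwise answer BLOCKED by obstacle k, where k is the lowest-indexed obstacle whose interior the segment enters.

Obstacle 1 [(1,0) (6,0) (11,8) (9,11) (1,11)]:
  edge (1,0)–(6,0): clear
  edge (6,0)–(11,8): clear
  edge (11,8)–(9,11): clear
  edge (9,11)–(1,11): clear
  edge (1,11)–(1,0): clear
  midpoint (41/2,18) outside
  → clear
Obstacle 2 [(2,23) (4,13) (10,15) (11,23)]:
  edge (2,23)–(4,13): clear
  edge (4,13)–(10,15): clear
  edge (10,15)–(11,23): clear
  edge (11,23)–(2,23): clear
  midpoint (41/2,18) outside
  → clear
Obstacle 3 [(14,3) (24,1) (18,10) (15,11)]:
  edge (14,3)–(24,1): clear
  edge (24,1)–(18,10): clear
  edge (18,10)–(15,11): clear
  edge (15,11)–(14,3): clear
  midpoint (41/2,18) outside
  → clear

FREE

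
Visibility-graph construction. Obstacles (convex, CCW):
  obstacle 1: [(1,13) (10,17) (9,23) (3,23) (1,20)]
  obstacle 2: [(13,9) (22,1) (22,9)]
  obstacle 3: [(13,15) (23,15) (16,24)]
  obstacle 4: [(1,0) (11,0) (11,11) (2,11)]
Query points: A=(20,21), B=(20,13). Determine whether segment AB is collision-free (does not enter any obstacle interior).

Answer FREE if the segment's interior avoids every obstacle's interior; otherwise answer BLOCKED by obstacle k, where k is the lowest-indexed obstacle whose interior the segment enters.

BLOCKED by obstacle 3

Obstacle 1 [(1,13) (10,17) (9,23) (3,23) (1,20)]:
  edge (1,13)–(10,17): clear
  edge (10,17)–(9,23): clear
  edge (9,23)–(3,23): clear
  edge (3,23)–(1,20): clear
  edge (1,20)–(1,13): clear
  midpoint (20,17) outside
  → clear
Obstacle 2 [(13,9) (22,1) (22,9)]:
  edge (13,9)–(22,1): clear
  edge (22,1)–(22,9): clear
  edge (22,9)–(13,9): clear
  midpoint (20,17) outside
  → clear
Obstacle 3 [(13,15) (23,15) (16,24)]:
  edge (13,15)–(23,15): crosses AB
  edge (23,15)–(16,24): crosses AB
  edge (16,24)–(13,15): clear
  → BLOCKED
Obstacle 4 [(1,0) (11,0) (11,11) (2,11)]:
  edge (1,0)–(11,0): clear
  edge (11,0)–(11,11): clear
  edge (11,11)–(2,11): clear
  edge (2,11)–(1,0): clear
  midpoint (20,17) outside
  → clear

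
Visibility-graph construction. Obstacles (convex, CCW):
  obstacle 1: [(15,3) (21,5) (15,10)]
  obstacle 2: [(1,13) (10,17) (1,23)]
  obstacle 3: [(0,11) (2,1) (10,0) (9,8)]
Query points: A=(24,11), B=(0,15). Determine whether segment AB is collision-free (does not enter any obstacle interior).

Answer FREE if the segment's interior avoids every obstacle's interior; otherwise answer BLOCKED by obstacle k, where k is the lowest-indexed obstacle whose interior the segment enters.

Obstacle 1 [(15,3) (21,5) (15,10)]:
  edge (15,3)–(21,5): clear
  edge (21,5)–(15,10): clear
  edge (15,10)–(15,3): clear
  midpoint (12,13) outside
  → clear
Obstacle 2 [(1,13) (10,17) (1,23)]:
  edge (1,13)–(10,17): crosses AB
  edge (10,17)–(1,23): clear
  edge (1,23)–(1,13): crosses AB
  → BLOCKED
Obstacle 3 [(0,11) (2,1) (10,0) (9,8)]:
  edge (0,11)–(2,1): clear
  edge (2,1)–(10,0): clear
  edge (10,0)–(9,8): clear
  edge (9,8)–(0,11): clear
  midpoint (12,13) outside
  → clear

BLOCKED by obstacle 2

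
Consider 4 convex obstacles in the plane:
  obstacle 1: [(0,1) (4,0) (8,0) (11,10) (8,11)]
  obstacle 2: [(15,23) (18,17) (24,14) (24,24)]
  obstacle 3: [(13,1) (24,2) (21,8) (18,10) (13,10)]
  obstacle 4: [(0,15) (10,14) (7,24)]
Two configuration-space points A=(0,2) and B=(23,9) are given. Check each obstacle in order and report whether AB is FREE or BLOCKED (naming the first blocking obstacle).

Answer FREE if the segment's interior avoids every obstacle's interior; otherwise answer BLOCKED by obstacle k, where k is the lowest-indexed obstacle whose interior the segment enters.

Obstacle 1 [(0,1) (4,0) (8,0) (11,10) (8,11)]:
  edge (0,1)–(4,0): clear
  edge (4,0)–(8,0): clear
  edge (8,0)–(11,10): crosses AB
  edge (11,10)–(8,11): clear
  edge (8,11)–(0,1): crosses AB
  → BLOCKED
Obstacle 2 [(15,23) (18,17) (24,14) (24,24)]:
  edge (15,23)–(18,17): clear
  edge (18,17)–(24,14): clear
  edge (24,14)–(24,24): clear
  edge (24,24)–(15,23): clear
  midpoint (23/2,11/2) outside
  → clear
Obstacle 3 [(13,1) (24,2) (21,8) (18,10) (13,10)]:
  edge (13,1)–(24,2): clear
  edge (24,2)–(21,8): clear
  edge (21,8)–(18,10): crosses AB
  edge (18,10)–(13,10): clear
  edge (13,10)–(13,1): crosses AB
  → BLOCKED
Obstacle 4 [(0,15) (10,14) (7,24)]:
  edge (0,15)–(10,14): clear
  edge (10,14)–(7,24): clear
  edge (7,24)–(0,15): clear
  midpoint (23/2,11/2) outside
  → clear

BLOCKED by obstacle 1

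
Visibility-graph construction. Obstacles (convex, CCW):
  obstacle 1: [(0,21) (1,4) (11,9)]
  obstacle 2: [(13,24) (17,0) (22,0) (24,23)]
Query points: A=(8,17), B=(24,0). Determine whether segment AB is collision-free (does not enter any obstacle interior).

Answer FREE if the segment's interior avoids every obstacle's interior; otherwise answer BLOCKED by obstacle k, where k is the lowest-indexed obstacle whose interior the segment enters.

Obstacle 1 [(0,21) (1,4) (11,9)]:
  edge (0,21)–(1,4): clear
  edge (1,4)–(11,9): clear
  edge (11,9)–(0,21): clear
  midpoint (16,17/2) outside
  → clear
Obstacle 2 [(13,24) (17,0) (22,0) (24,23)]:
  edge (13,24)–(17,0): crosses AB
  edge (17,0)–(22,0): clear
  edge (22,0)–(24,23): crosses AB
  edge (24,23)–(13,24): clear
  → BLOCKED

BLOCKED by obstacle 2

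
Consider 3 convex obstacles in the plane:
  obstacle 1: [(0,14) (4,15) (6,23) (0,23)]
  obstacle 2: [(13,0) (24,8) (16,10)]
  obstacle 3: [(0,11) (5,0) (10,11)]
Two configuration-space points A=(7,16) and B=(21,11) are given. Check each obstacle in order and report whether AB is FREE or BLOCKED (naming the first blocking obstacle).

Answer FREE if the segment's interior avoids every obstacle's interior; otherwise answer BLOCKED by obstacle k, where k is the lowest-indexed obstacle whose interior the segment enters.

FREE

Obstacle 1 [(0,14) (4,15) (6,23) (0,23)]:
  edge (0,14)–(4,15): clear
  edge (4,15)–(6,23): clear
  edge (6,23)–(0,23): clear
  edge (0,23)–(0,14): clear
  midpoint (14,27/2) outside
  → clear
Obstacle 2 [(13,0) (24,8) (16,10)]:
  edge (13,0)–(24,8): clear
  edge (24,8)–(16,10): clear
  edge (16,10)–(13,0): clear
  midpoint (14,27/2) outside
  → clear
Obstacle 3 [(0,11) (5,0) (10,11)]:
  edge (0,11)–(5,0): clear
  edge (5,0)–(10,11): clear
  edge (10,11)–(0,11): clear
  midpoint (14,27/2) outside
  → clear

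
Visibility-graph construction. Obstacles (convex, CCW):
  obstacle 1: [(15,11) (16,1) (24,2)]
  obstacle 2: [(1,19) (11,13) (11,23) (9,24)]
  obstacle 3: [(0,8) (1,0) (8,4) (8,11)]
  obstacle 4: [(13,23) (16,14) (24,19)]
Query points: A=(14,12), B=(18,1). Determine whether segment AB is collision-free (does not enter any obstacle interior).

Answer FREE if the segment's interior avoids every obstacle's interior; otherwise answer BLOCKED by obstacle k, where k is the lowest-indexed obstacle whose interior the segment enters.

BLOCKED by obstacle 1

Obstacle 1 [(15,11) (16,1) (24,2)]:
  edge (15,11)–(16,1): crosses AB
  edge (16,1)–(24,2): crosses AB
  edge (24,2)–(15,11): clear
  → BLOCKED
Obstacle 2 [(1,19) (11,13) (11,23) (9,24)]:
  edge (1,19)–(11,13): clear
  edge (11,13)–(11,23): clear
  edge (11,23)–(9,24): clear
  edge (9,24)–(1,19): clear
  midpoint (16,13/2) outside
  → clear
Obstacle 3 [(0,8) (1,0) (8,4) (8,11)]:
  edge (0,8)–(1,0): clear
  edge (1,0)–(8,4): clear
  edge (8,4)–(8,11): clear
  edge (8,11)–(0,8): clear
  midpoint (16,13/2) outside
  → clear
Obstacle 4 [(13,23) (16,14) (24,19)]:
  edge (13,23)–(16,14): clear
  edge (16,14)–(24,19): clear
  edge (24,19)–(13,23): clear
  midpoint (16,13/2) outside
  → clear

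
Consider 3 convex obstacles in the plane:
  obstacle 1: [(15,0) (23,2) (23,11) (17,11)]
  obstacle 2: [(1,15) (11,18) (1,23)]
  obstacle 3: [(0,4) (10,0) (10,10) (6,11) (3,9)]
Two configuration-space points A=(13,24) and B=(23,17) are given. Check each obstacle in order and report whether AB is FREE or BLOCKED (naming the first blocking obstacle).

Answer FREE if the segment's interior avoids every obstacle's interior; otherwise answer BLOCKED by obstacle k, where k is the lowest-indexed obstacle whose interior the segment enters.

Obstacle 1 [(15,0) (23,2) (23,11) (17,11)]:
  edge (15,0)–(23,2): clear
  edge (23,2)–(23,11): clear
  edge (23,11)–(17,11): clear
  edge (17,11)–(15,0): clear
  midpoint (18,41/2) outside
  → clear
Obstacle 2 [(1,15) (11,18) (1,23)]:
  edge (1,15)–(11,18): clear
  edge (11,18)–(1,23): clear
  edge (1,23)–(1,15): clear
  midpoint (18,41/2) outside
  → clear
Obstacle 3 [(0,4) (10,0) (10,10) (6,11) (3,9)]:
  edge (0,4)–(10,0): clear
  edge (10,0)–(10,10): clear
  edge (10,10)–(6,11): clear
  edge (6,11)–(3,9): clear
  edge (3,9)–(0,4): clear
  midpoint (18,41/2) outside
  → clear

FREE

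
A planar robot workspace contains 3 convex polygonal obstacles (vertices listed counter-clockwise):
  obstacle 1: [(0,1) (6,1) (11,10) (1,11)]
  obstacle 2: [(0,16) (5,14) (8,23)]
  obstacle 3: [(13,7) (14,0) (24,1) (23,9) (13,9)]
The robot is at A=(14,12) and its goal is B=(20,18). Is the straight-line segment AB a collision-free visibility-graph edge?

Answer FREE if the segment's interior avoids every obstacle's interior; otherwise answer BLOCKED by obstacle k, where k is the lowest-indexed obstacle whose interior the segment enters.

Obstacle 1 [(0,1) (6,1) (11,10) (1,11)]:
  edge (0,1)–(6,1): clear
  edge (6,1)–(11,10): clear
  edge (11,10)–(1,11): clear
  edge (1,11)–(0,1): clear
  midpoint (17,15) outside
  → clear
Obstacle 2 [(0,16) (5,14) (8,23)]:
  edge (0,16)–(5,14): clear
  edge (5,14)–(8,23): clear
  edge (8,23)–(0,16): clear
  midpoint (17,15) outside
  → clear
Obstacle 3 [(13,7) (14,0) (24,1) (23,9) (13,9)]:
  edge (13,7)–(14,0): clear
  edge (14,0)–(24,1): clear
  edge (24,1)–(23,9): clear
  edge (23,9)–(13,9): clear
  edge (13,9)–(13,7): clear
  midpoint (17,15) outside
  → clear

FREE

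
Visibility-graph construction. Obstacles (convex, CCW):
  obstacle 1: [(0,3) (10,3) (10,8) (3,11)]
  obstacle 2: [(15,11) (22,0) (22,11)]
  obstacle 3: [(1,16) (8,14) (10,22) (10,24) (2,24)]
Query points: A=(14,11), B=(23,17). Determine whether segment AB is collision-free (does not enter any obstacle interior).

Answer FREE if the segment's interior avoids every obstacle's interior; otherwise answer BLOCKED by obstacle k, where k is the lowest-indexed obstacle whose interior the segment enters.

FREE

Obstacle 1 [(0,3) (10,3) (10,8) (3,11)]:
  edge (0,3)–(10,3): clear
  edge (10,3)–(10,8): clear
  edge (10,8)–(3,11): clear
  edge (3,11)–(0,3): clear
  midpoint (37/2,14) outside
  → clear
Obstacle 2 [(15,11) (22,0) (22,11)]:
  edge (15,11)–(22,0): clear
  edge (22,0)–(22,11): clear
  edge (22,11)–(15,11): clear
  midpoint (37/2,14) outside
  → clear
Obstacle 3 [(1,16) (8,14) (10,22) (10,24) (2,24)]:
  edge (1,16)–(8,14): clear
  edge (8,14)–(10,22): clear
  edge (10,22)–(10,24): clear
  edge (10,24)–(2,24): clear
  edge (2,24)–(1,16): clear
  midpoint (37/2,14) outside
  → clear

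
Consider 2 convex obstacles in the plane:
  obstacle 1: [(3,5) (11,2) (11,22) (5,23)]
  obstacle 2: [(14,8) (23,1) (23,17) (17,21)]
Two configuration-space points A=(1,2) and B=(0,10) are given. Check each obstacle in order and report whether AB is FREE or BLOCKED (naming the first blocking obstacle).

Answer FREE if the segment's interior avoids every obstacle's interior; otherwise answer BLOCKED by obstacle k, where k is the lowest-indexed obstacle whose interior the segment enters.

FREE

Obstacle 1 [(3,5) (11,2) (11,22) (5,23)]:
  edge (3,5)–(11,2): clear
  edge (11,2)–(11,22): clear
  edge (11,22)–(5,23): clear
  edge (5,23)–(3,5): clear
  midpoint (1/2,6) outside
  → clear
Obstacle 2 [(14,8) (23,1) (23,17) (17,21)]:
  edge (14,8)–(23,1): clear
  edge (23,1)–(23,17): clear
  edge (23,17)–(17,21): clear
  edge (17,21)–(14,8): clear
  midpoint (1/2,6) outside
  → clear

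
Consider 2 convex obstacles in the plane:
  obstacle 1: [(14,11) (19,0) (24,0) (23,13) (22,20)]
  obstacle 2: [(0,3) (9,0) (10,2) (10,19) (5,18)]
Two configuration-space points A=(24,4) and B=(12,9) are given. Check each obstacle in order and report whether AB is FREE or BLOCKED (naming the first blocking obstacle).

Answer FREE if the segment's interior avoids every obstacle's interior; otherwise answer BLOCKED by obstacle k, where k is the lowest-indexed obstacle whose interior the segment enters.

BLOCKED by obstacle 1

Obstacle 1 [(14,11) (19,0) (24,0) (23,13) (22,20)]:
  edge (14,11)–(19,0): crosses AB
  edge (19,0)–(24,0): clear
  edge (24,0)–(23,13): crosses AB
  edge (23,13)–(22,20): clear
  edge (22,20)–(14,11): clear
  → BLOCKED
Obstacle 2 [(0,3) (9,0) (10,2) (10,19) (5,18)]:
  edge (0,3)–(9,0): clear
  edge (9,0)–(10,2): clear
  edge (10,2)–(10,19): clear
  edge (10,19)–(5,18): clear
  edge (5,18)–(0,3): clear
  midpoint (18,13/2) outside
  → clear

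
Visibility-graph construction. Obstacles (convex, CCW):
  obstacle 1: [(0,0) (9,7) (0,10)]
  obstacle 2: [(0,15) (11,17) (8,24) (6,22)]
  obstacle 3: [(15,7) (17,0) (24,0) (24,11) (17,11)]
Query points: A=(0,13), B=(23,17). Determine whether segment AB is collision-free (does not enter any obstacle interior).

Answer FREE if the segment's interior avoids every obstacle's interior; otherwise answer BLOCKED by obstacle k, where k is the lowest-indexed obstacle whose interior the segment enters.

FREE

Obstacle 1 [(0,0) (9,7) (0,10)]:
  edge (0,0)–(9,7): clear
  edge (9,7)–(0,10): clear
  edge (0,10)–(0,0): clear
  midpoint (23/2,15) outside
  → clear
Obstacle 2 [(0,15) (11,17) (8,24) (6,22)]:
  edge (0,15)–(11,17): clear
  edge (11,17)–(8,24): clear
  edge (8,24)–(6,22): clear
  edge (6,22)–(0,15): clear
  midpoint (23/2,15) outside
  → clear
Obstacle 3 [(15,7) (17,0) (24,0) (24,11) (17,11)]:
  edge (15,7)–(17,0): clear
  edge (17,0)–(24,0): clear
  edge (24,0)–(24,11): clear
  edge (24,11)–(17,11): clear
  edge (17,11)–(15,7): clear
  midpoint (23/2,15) outside
  → clear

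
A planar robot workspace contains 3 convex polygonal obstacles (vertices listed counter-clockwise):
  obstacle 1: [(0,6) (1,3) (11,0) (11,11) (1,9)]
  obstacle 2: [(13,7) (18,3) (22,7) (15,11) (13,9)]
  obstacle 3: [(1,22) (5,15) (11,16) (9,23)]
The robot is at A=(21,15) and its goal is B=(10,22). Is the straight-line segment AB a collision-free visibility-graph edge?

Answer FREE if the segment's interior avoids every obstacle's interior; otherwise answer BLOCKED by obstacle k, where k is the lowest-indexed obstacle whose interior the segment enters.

Obstacle 1 [(0,6) (1,3) (11,0) (11,11) (1,9)]:
  edge (0,6)–(1,3): clear
  edge (1,3)–(11,0): clear
  edge (11,0)–(11,11): clear
  edge (11,11)–(1,9): clear
  edge (1,9)–(0,6): clear
  midpoint (31/2,37/2) outside
  → clear
Obstacle 2 [(13,7) (18,3) (22,7) (15,11) (13,9)]:
  edge (13,7)–(18,3): clear
  edge (18,3)–(22,7): clear
  edge (22,7)–(15,11): clear
  edge (15,11)–(13,9): clear
  edge (13,9)–(13,7): clear
  midpoint (31/2,37/2) outside
  → clear
Obstacle 3 [(1,22) (5,15) (11,16) (9,23)]:
  edge (1,22)–(5,15): clear
  edge (5,15)–(11,16): clear
  edge (11,16)–(9,23): clear
  edge (9,23)–(1,22): clear
  midpoint (31/2,37/2) outside
  → clear

FREE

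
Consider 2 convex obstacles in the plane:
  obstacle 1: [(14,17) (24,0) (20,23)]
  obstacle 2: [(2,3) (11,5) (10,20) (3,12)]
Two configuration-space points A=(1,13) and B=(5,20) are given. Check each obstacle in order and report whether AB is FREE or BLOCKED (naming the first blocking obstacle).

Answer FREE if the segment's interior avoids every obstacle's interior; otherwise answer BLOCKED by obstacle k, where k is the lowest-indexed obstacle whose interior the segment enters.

FREE

Obstacle 1 [(14,17) (24,0) (20,23)]:
  edge (14,17)–(24,0): clear
  edge (24,0)–(20,23): clear
  edge (20,23)–(14,17): clear
  midpoint (3,33/2) outside
  → clear
Obstacle 2 [(2,3) (11,5) (10,20) (3,12)]:
  edge (2,3)–(11,5): clear
  edge (11,5)–(10,20): clear
  edge (10,20)–(3,12): clear
  edge (3,12)–(2,3): clear
  midpoint (3,33/2) outside
  → clear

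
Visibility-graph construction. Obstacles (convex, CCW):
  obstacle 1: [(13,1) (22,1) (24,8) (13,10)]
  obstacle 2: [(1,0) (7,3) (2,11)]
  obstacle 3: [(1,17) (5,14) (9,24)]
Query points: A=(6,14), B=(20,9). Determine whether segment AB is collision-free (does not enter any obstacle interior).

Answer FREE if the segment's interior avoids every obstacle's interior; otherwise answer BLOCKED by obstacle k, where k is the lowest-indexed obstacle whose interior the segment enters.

FREE

Obstacle 1 [(13,1) (22,1) (24,8) (13,10)]:
  edge (13,1)–(22,1): clear
  edge (22,1)–(24,8): clear
  edge (24,8)–(13,10): clear
  edge (13,10)–(13,1): clear
  midpoint (13,23/2) outside
  → clear
Obstacle 2 [(1,0) (7,3) (2,11)]:
  edge (1,0)–(7,3): clear
  edge (7,3)–(2,11): clear
  edge (2,11)–(1,0): clear
  midpoint (13,23/2) outside
  → clear
Obstacle 3 [(1,17) (5,14) (9,24)]:
  edge (1,17)–(5,14): clear
  edge (5,14)–(9,24): clear
  edge (9,24)–(1,17): clear
  midpoint (13,23/2) outside
  → clear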